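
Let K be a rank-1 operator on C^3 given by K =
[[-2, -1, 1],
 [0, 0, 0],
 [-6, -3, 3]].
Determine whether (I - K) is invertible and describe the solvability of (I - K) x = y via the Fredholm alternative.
(I - K) is singular (det(I - K) = 0, i.e. 1 ∈ sigma(K)). (I - K) x = y is solvable iff y ⊥ ker((I - K)^*) = span{(-2, -1, 1)}, i.e. iff -2y_1 - y_2 + y_3 = 0. When solvable, the solutions are x = y + c·(1, 0, 3), c arbitrary (ker(I - K) = span{(1, 0, 3)}, dimension 1).

K has rank 1, so it is an outer product K = u v^T: every row of K is a multiple of one row vector. Reading off the entries, u = (1, 0, 3) and v = (-2, -1, 1) (row i of K equals u_i·v^T). A rank-one matrix u v^T satisfies K u = u (v·u) and kills the (2)-dimensional subspace v^⊥, so its characteristic polynomial is lambda^2 (lambda - v·u) with v·u = tr K = 1. Hence the eigenvalues of I - K are 1 (multiplicity 2) and 1 - (1) = 0, so det(I - K) = 0. (Direct check: I - K =
[[3, 1, -1],
 [0, 1, 0],
 [6, 3, -2]]
has determinant 0.) So 1 is an eigenvalue of K and (I - K) is not invertible. The finite-dimensional Fredholm alternative says: either (I - K) is invertible, or ker(I - K) ≠ {0} and then range(I - K) = ker((I - K)^*)^⊥, with dim ker(I - K) = dim ker((I - K)^*). We are in the second case, so we need both kernels. Kernel of I - K: (I - K) u = u - u (v·u) = u - u = 0, so ker(I - K) = span{u} = span{(1, 0, 3)} (it is exactly 1-dimensional because rank(I - K) = 2). Kernel of the adjoint: K is real, so (I - K)^* = I - K^T = I - v u^T, and (I - v u^T) v = v - v (u·v) = 0; hence ker((I - K)^*) = span{v} = span{(-2, -1, 1)}. Therefore (I - K) x = y is solvable iff <y, v> = 0, i.e. iff -2y_1 - y_2 + y_3 = 0. When this holds, K y = u (v·y) = 0, so (I - K) y = y and x = y is a particular solution; the full solution set is the line x = y + c·u = y + c·(1, 0, 3), c ∈ C.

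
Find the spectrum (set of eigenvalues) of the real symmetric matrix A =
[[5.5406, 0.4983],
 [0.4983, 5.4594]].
sigma(A) ≈ {5, 6}

A is real symmetric, so its spectrum consists of real eigenvalues. Expanding the characteristic polynomial of the displayed matrix gives
  det(λ I - A) = p(λ) = λ^2 + (-11)λ + (30).
Solving p(λ) = 0 yields eigenvalues ≈ 5, 6. (A is shown rounded to 4 decimals, so these recover the underlying integer eigenvalues to within that precision.)
Verification: the trace of A = 11 equals the sum of eigenvalues 11, and det(A) ≈ 30.0000 matches the eigenvalue product 30.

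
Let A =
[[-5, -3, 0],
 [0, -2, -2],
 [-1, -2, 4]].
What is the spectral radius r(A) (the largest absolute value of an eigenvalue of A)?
r(A) ≈ 5.2322

The eigenvalues of A are the roots of its characteristic polynomial. With M = A (coefficients from the trace, the sum of principal 2x2 minors, and det A):
  p(λ) = det(λ I - M) = λ^3 + 3λ^2 - 22λ - 54.
No integer candidate from the rational root theorem (±divisors of 54) is a root, so the roots are irrational. The cubic discriminant is Δ = 38200 > 0, so there are three distinct real roots. p(-6) = -30 and p(-5) = 6 have opposite signs, so a root lies in (-6, -5); Newton's method refines it to λ ≈ -5.2322. p(-3) = 12 and p(-2) = -6 have opposite signs, so a root lies in (-3, -2); Newton's method refines it to λ ≈ -2.2848. p(4) = -30 and p(5) = 36 have opposite signs, so a root lies in (4, 5); Newton's method refines it to λ ≈ 4.517. Check (Vieta): the three roots sum to -3, matching tr M = -3.
Thus the eigenvalues (to 4 decimals) are -5.2322 (modulus 5.2322); -2.2848 (modulus 2.2848); 4.517 (modulus 4.517). The spectral radius is the largest modulus: r(A) ≈ 5.2322. (Cross-check: r(A) ≤ ||A||_2 ≈ 6.3728; equality holds whenever A is normal, though it can also hold for some non-normal A.)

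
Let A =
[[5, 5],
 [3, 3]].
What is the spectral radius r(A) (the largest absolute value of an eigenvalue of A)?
r(A) = 8

The eigenvalues of A are the roots of its characteristic polynomial. With M = A (coefficients from the trace and determinant):
  p(λ) = det(λ I - M) = λ^2 - 8λ.
For λ^2 - 8λ the discriminant is 64. It is a perfect square (8^2), so the roots are rational: λ = (8 ± 8)/2 = 8, 0.
Thus the eigenvalues (to 4 decimals) are 8 (modulus 8); 0 (modulus 0). The spectral radius is the largest modulus: r(A) = 8. (Cross-check: r(A) ≤ ||A||_2 ≈ 8.2462; equality holds whenever A is normal, though it can also hold for some non-normal A.)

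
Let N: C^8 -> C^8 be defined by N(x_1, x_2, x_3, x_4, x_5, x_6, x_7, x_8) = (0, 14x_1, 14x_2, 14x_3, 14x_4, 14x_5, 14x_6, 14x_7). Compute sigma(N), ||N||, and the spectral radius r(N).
sigma(N) = {0}; ||N|| = 14; r(N) = 0. (N is nilpotent with N^8 = 0.)

On C^8, N is a strictly lower-triangular matrix with 14 on the subdiagonal and zeros elsewhere, so its characteristic polynomial is lambda^8 and every eigenvalue is 0: sigma(N) = {0}. For the operator norm, N e_i = 14e_{i+1} for i = 1, ..., 7 and N e_8 = 0, so the singular values of N are 14 (with multiplicity 7) and 0; hence ||N|| = 14. The spectral radius r(N) = max|lambda| = 0. Note ||N|| > r(N) — characteristic of non-normal nilpotent operators. Indeed N^8 = 0.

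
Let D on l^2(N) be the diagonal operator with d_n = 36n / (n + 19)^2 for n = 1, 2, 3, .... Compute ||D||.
||D|| = 9/19 (attained at n = 19)

For D diagonal, ||D|| = sup_n |d_n|. Treat f(x) = 36x / (x + 19)^2 for real x > 0. By the quotient rule, f'(x) = 36(19 - x)/(x + 19)^3, which is positive for x < 19 and negative for x > 19. So f has a unique maximum at x = 19, and since 19 is a positive integer, the supremum over n ≥ 1 is attained at n = 19: d_19 = 36·19/(19 + 19)^2 = 36·19/1444 = 9/19. Hence ||D|| = 9/19.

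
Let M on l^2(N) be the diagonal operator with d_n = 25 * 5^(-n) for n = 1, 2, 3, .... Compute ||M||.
||M|| = 5 (attained at n = 1)

For M diagonal, ||M|| = sup_n |d_n|. The sequence d_n = 25 * 5^(-n) is positive and strictly decreasing (ratio 5^(-1) < 1), so the supremum is d_1 = 25/5 = 5. Hence ||M|| = 5.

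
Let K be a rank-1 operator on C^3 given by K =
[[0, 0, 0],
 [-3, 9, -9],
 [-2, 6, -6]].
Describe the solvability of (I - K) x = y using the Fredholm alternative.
(I - K) is invertible (det(I - K) = -2 ≠ 0), so for every y in C^3 the equation (I - K) x = y has a unique solution.

K has rank 1, so it is an outer product K = u v^T: every row of K is a multiple of one row vector. Reading off the entries, u = (0, 3, 2) and v = (-1, 3, -3) (row i of K equals u_i·v^T). A rank-one matrix u v^T satisfies K u = u (v·u) and kills the (2)-dimensional subspace v^⊥, so its characteristic polynomial is lambda^2 (lambda - v·u) with v·u = tr K = 3. Hence the eigenvalues of I - K are 1 (multiplicity 2) and 1 - (3) = -2, so det(I - K) = -2. (Direct check: I - K =
[[1, 0, 0],
 [3, -8, 9],
 [2, -6, 7]]
has determinant -2.) The finite-dimensional Fredholm alternative says: either (I - K) is invertible, or ker(I - K) ≠ {0} and then range(I - K) = ker((I - K)^*)^⊥, with dim ker(I - K) = dim ker((I - K)^*). Since det(I - K) ≠ 0, 1 is not an eigenvalue of K and ker(I - K) = {0}, so we are in the first case: for every y there is a unique x = (I - K)^(-1) y. Explicitly, by the Sherman–Morrison formula, (I - u v^T)^(-1) = I + u v^T/(1 - v·u), i.e. (I - K)^(-1) = I + K/(-2).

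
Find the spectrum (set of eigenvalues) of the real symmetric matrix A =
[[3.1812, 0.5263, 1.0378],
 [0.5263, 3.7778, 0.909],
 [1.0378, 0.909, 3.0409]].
sigma(A) ≈ {2, 3, 5}

A is real symmetric, so its spectrum consists of real eigenvalues. Expanding the characteristic polynomial of the displayed matrix gives
  det(λ I - A) = p(λ) = λ^3 + (-10)λ^2 + (31)λ + (-29.9987).
Solving p(λ) = 0 yields eigenvalues ≈ 2, 3, 5. (A is shown rounded to 4 decimals, so these recover the underlying integer eigenvalues to within that precision.)
Verification: the trace of A = 10 equals the sum of eigenvalues 10, and det(A) ≈ 29.9987 matches the eigenvalue product 30.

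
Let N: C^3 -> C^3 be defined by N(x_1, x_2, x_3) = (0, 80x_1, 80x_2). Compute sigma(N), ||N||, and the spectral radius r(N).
sigma(N) = {0}; ||N|| = 80; r(N) = 0. (N is nilpotent with N^3 = 0.)

On C^3, N is a strictly lower-triangular matrix with 80 on the subdiagonal and zeros elsewhere, so its characteristic polynomial is lambda^3 and every eigenvalue is 0: sigma(N) = {0}. For the operator norm, N e_i = 80e_{i+1} for i = 1, ..., 2 and N e_3 = 0, so the singular values of N are 80 (with multiplicity 2) and 0; hence ||N|| = 80. The spectral radius r(N) = max|lambda| = 0. Note ||N|| > r(N) — characteristic of non-normal nilpotent operators. Indeed N^3 = 0.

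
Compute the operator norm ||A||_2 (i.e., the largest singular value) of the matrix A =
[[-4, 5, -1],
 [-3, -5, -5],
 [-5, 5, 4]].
||A||_2 ≈ 10.6111 (= sqrt(largest eigenvalue of A^T A))

||A||_2 = sigma_max(A) = sqrt(lambda_max(A^T A)). Form the symmetric matrix M = A^T A =
[[50, -30, -1],
 [-30, 75, 40],
 [-1, 40, 42]].
Its characteristic polynomial (trace, sum of principal 2x2 minors, determinant of M give the coefficients) is
  p(λ) = det(λ I - M) = λ^3 - 167λ^2 + 6499λ - 42025.
No integer candidate from the rational root theorem (±divisors of 42025) is a root, so the roots are irrational. The cubic discriminant is Δ = 70350543568 > 0, so there are three distinct real roots. p(8) = -209 and p(9) = 3668 have opposite signs, so a root lies in (8, 9); Newton's method refines it to λ ≈ 8.0521. p(46) = 893 and p(47) = -1652 have opposite signs, so a root lies in (46, 47); Newton's method refines it to λ ≈ 46.3534. p(112) = -4057 and p(113) = 2836 have opposite signs, so a root lies in (112, 113); Newton's method refines it to λ ≈ 112.5945. Check (Vieta): the three roots sum to 167, matching tr M = 167.
So the eigenvalues of A^T A are ≈ 8.0521, 46.3534, 112.5945 (all ≥ 0, as they must be for A^T A). The largest is λ_max ≈ 112.5945, hence ||A||_2 = sqrt(λ_max) ≈ 10.6111.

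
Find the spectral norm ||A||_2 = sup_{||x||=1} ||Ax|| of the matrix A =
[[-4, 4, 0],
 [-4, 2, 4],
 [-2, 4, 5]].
||A||_2 ≈ 9.7472 (= sqrt(largest eigenvalue of A^T A))

||A||_2 = sigma_max(A) = sqrt(lambda_max(A^T A)). Form the symmetric matrix M = A^T A =
[[36, -32, -26],
 [-32, 36, 28],
 [-26, 28, 41]].
Its characteristic polynomial (trace, sum of principal 2x2 minors, determinant of M give the coefficients) is
  p(λ) = det(λ I - M) = λ^3 - 113λ^2 + 1764λ - 5184.
No integer candidate from the rational root theorem (±divisors of 5184) is a root, so the roots are irrational. The cubic discriminant is Δ = 5731680528 > 0, so there are three distinct real roots. p(3) = -882 and p(4) = 128 have opposite signs, so a root lies in (3, 4); Newton's method refines it to λ ≈ 3.8612. p(14) = 108 and p(15) = -774 have opposite signs, so a root lies in (14, 15); Newton's method refines it to λ ≈ 14.1315. p(95) = -54 and p(96) = 7488 have opposite signs, so a root lies in (95, 96); Newton's method refines it to λ ≈ 95.0073. Check (Vieta): the three roots sum to 113, matching tr M = 113.
So the eigenvalues of A^T A are ≈ 3.8612, 14.1315, 95.0073 (all ≥ 0, as they must be for A^T A). The largest is λ_max ≈ 95.0073, hence ||A||_2 = sqrt(λ_max) ≈ 9.7472.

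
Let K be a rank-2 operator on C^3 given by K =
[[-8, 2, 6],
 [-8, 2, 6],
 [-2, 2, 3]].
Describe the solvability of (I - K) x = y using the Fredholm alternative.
(I - K) is invertible (det(I - K) = -14 ≠ 0), so for every y in C^3 the equation (I - K) x = y has a unique solution.

K has rank 2 and factors as K = U V^T = u1 v1^T + u2 v2^T with u1 = (-1, -1, -1), v1 = (2, -2, -3), u2 = (-3, -3, 0), v2 = (2, 0, -1) (multiplying out reproduces the displayed K). The nonzero eigenvalues of U V^T coincide with those of the 2 x 2 matrix G = V^T U = [[v1·u1, v1·u2], [v2·u1, v2·u2]] = [[3, 0], [-1, -6]], and by the Sylvester determinant identity det(I_3 - U V^T) = det(I_2 - V^T U) = det([[-2, 0], [1, 7]]) = (-2)(7) - (0)(1) = -14. (Direct check: I - K =
[[9, -2, -6],
 [8, -1, -6],
 [2, -2, -2]]
has determinant -14.) The finite-dimensional Fredholm alternative says: either (I - K) is invertible, or ker(I - K) ≠ {0} and then range(I - K) = ker((I - K)^*)^⊥, with dim ker(I - K) = dim ker((I - K)^*). Since det(I - K) ≠ 0, 1 is not an eigenvalue of K and ker(I - K) = {0}, so we are in the first case: for every y there is a unique x = (I - K)^(-1) y. (Explicitly, by the Woodbury identity, (I - U V^T)^(-1) = I + U (I_2 - G)^(-1) V^T.)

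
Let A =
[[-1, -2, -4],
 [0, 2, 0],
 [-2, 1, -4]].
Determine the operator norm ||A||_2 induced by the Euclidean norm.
||A||_2 ≈ 6.0878 (= sqrt(largest eigenvalue of A^T A))

||A||_2 = sigma_max(A) = sqrt(lambda_max(A^T A)). Form the symmetric matrix M = A^T A =
[[5, 0, 12],
 [0, 9, 4],
 [12, 4, 32]].
Its characteristic polynomial (trace, sum of principal 2x2 minors, determinant of M give the coefficients) is
  p(λ) = det(λ I - M) = λ^3 - 46λ^2 + 333λ - 64.
No integer candidate from the rational root theorem (±divisors of 64) is a root, so the roots are irrational. The cubic discriminant is Δ = 79554704 > 0, so there are three distinct real roots. p(0) = -64 and p(1) = 224 have opposite signs, so a root lies in (0, 1); Newton's method refines it to λ ≈ 0.1976. p(8) = 168 and p(9) = -64 have opposite signs, so a root lies in (8, 9); Newton's method refines it to λ ≈ 8.7409. p(37) = -64 and p(38) = 1038 have opposite signs, so a root lies in (37, 38); Newton's method refines it to λ ≈ 37.0615. Check (Vieta): the three roots sum to 46, matching tr M = 46.
So the eigenvalues of A^T A are ≈ 0.1976, 8.7409, 37.0615 (all ≥ 0, as they must be for A^T A). The largest is λ_max ≈ 37.0615, hence ||A||_2 = sqrt(λ_max) ≈ 6.0878.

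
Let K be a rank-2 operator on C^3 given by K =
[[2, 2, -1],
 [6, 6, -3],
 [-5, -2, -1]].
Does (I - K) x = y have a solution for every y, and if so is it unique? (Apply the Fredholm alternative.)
(I - K) is invertible (det(I - K) = -25 ≠ 0), so for every y in C^3 the equation (I - K) x = y has a unique solution.

K has rank 2 and factors as K = U V^T = u1 v1^T + u2 v2^T with u1 = (0, 0, 1), v1 = (-3, 0, -2), u2 = (1, 3, -1), v2 = (2, 2, -1) (multiplying out reproduces the displayed K). The nonzero eigenvalues of U V^T coincide with those of the 2 x 2 matrix G = V^T U = [[v1·u1, v1·u2], [v2·u1, v2·u2]] = [[-2, -1], [-1, 9]], and by the Sylvester determinant identity det(I_3 - U V^T) = det(I_2 - V^T U) = det([[3, 1], [1, -8]]) = (3)(-8) - (1)(1) = -25. (Direct check: I - K =
[[-1, -2, 1],
 [-6, -5, 3],
 [5, 2, 2]]
has determinant -25.) The finite-dimensional Fredholm alternative says: either (I - K) is invertible, or ker(I - K) ≠ {0} and then range(I - K) = ker((I - K)^*)^⊥, with dim ker(I - K) = dim ker((I - K)^*). Since det(I - K) ≠ 0, 1 is not an eigenvalue of K and ker(I - K) = {0}, so we are in the first case: for every y there is a unique x = (I - K)^(-1) y. (Explicitly, by the Woodbury identity, (I - U V^T)^(-1) = I + U (I_2 - G)^(-1) V^T.)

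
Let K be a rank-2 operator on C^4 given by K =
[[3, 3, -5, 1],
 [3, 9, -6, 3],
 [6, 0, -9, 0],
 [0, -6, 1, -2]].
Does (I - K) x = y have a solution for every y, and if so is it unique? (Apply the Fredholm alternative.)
(I - K) is invertible (det(I - K) = -48 ≠ 0), so for every y in C^4 the equation (I - K) x = y has a unique solution.

K has rank 2 and factors as K = U V^T = u1 v1^T + u2 v2^T with u1 = (1, 3, 0, -2), v1 = (1, 3, -2, 1), u2 = (1, 0, 3, 1), v2 = (2, 0, -3, 0) (multiplying out reproduces the displayed K). The nonzero eigenvalues of U V^T coincide with those of the 2 x 2 matrix G = V^T U = [[v1·u1, v1·u2], [v2·u1, v2·u2]] = [[8, -4], [2, -7]], and by the Sylvester determinant identity det(I_4 - U V^T) = det(I_2 - V^T U) = det([[-7, 4], [-2, 8]]) = (-7)(8) - (4)(-2) = -48. (Direct check: I - K =
[[-2, -3, 5, -1],
 [-3, -8, 6, -3],
 [-6, 0, 10, 0],
 [0, 6, -1, 3]]
has determinant -48.) The finite-dimensional Fredholm alternative says: either (I - K) is invertible, or ker(I - K) ≠ {0} and then range(I - K) = ker((I - K)^*)^⊥, with dim ker(I - K) = dim ker((I - K)^*). Since det(I - K) ≠ 0, 1 is not an eigenvalue of K and ker(I - K) = {0}, so we are in the first case: for every y there is a unique x = (I - K)^(-1) y. (Explicitly, by the Woodbury identity, (I - U V^T)^(-1) = I + U (I_2 - G)^(-1) V^T.)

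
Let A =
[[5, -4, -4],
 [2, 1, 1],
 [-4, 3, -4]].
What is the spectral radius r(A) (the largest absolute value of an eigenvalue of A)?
r(A) ≈ 5.8276

The eigenvalues of A are the roots of its characteristic polynomial. With M = A (coefficients from the trace, the sum of principal 2x2 minors, and det A):
  p(λ) = det(λ I - M) = λ^3 - 2λ^2 - 30λ + 91.
No integer candidate from the rational root theorem (±divisors of 91) is a root, so the roots are irrational. The cubic discriminant is Δ = -10795 < 0, so there is one real root and a complex-conjugate pair. p(-6) = -17 and p(-5) = 66 have opposite signs, so a root lies in (-6, -5); Newton's method refines it to λ ≈ -5.8276. Dividing out (λ - (-5.8276)) leaves approximately λ^2 - 7.8276λ + 15.6155. For λ^2 - 7.8276λ + 15.6155 the discriminant is -1.1913. It is negative, so the remaining roots are the complex-conjugate pair λ ≈ 3.9138 ± 0.5457i. Their product equals the constant term, so |λ|^2 ≈ 15.6155 and |λ| ≈ 3.9516.
Thus the eigenvalues (to 4 decimals) are -5.8276 (modulus 5.8276); 3.9138 ± 0.5457i (modulus 3.9516). The spectral radius is the largest modulus: r(A) ≈ 5.8276. (Cross-check: r(A) ≤ ||A||_2 ≈ 8.2203; equality holds whenever A is normal, though it can also hold for some non-normal A.)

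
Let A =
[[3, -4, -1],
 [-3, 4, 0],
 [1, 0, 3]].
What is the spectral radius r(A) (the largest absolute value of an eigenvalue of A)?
r(A) ≈ 6.8922

The eigenvalues of A are the roots of its characteristic polynomial. With M = A (coefficients from the trace, the sum of principal 2x2 minors, and det A):
  p(λ) = det(λ I - M) = λ^3 - 10λ^2 + 22λ - 4.
No integer candidate from the rational root theorem (±divisors of 4) is a root, so the roots are irrational. The cubic discriminant is Δ = 5216 > 0, so there are three distinct real roots. p(0) = -4 and p(1) = 9 have opposite signs, so a root lies in (0, 1); Newton's method refines it to λ ≈ 0.1996. p(2) = 8 and p(3) = -1 have opposite signs, so a root lies in (2, 3); Newton's method refines it to λ ≈ 2.9083. p(6) = -16 and p(7) = 3 have opposite signs, so a root lies in (6, 7); Newton's method refines it to λ ≈ 6.8922. Check (Vieta): the three roots sum to 10, matching tr M = 10.
Thus the eigenvalues (to 4 decimals) are 0.1996 (modulus 0.1996); 2.9083 (modulus 2.9083); 6.8922 (modulus 6.8922). The spectral radius is the largest modulus: r(A) ≈ 6.8922. (Cross-check: r(A) ≤ ||A||_2 ≈ 7.1143; equality holds whenever A is normal, though it can also hold for some non-normal A.)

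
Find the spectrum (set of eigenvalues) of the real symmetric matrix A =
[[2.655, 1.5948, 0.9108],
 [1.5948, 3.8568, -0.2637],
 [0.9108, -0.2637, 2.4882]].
sigma(A) ≈ {1, 3, 5}

A is real symmetric, so its spectrum consists of real eigenvalues. Expanding the characteristic polynomial of the displayed matrix gives
  det(λ I - A) = p(λ) = λ^3 + (-9)λ^2 + (23)λ + (-15).
Solving p(λ) = 0 yields eigenvalues ≈ 1, 3, 5. (A is shown rounded to 4 decimals, so these recover the underlying integer eigenvalues to within that precision.)
Verification: the trace of A = 9 equals the sum of eigenvalues 9, and det(A) ≈ 15.0001 matches the eigenvalue product 15.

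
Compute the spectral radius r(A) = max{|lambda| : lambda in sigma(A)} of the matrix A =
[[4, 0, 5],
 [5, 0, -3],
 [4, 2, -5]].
r(A) ≈ 6.2842

The eigenvalues of A are the roots of its characteristic polynomial. With M = A (coefficients from the trace, the sum of principal 2x2 minors, and det A):
  p(λ) = det(λ I - M) = λ^3 + λ^2 - 34λ - 74.
No integer candidate from the rational root theorem (±divisors of 74) is a root, so the roots are irrational. The cubic discriminant is Δ = 56104 > 0, so there are three distinct real roots. p(-5) = -4 and p(-4) = 14 have opposite signs, so a root lies in (-5, -4); Newton's method refines it to λ ≈ -4.8625. p(-3) = 10 and p(-2) = -10 have opposite signs, so a root lies in (-3, -2); Newton's method refines it to λ ≈ -2.4217. p(6) = -26 and p(7) = 80 have opposite signs, so a root lies in (6, 7); Newton's method refines it to λ ≈ 6.2842. Check (Vieta): the three roots sum to -1, matching tr M = -1.
Thus the eigenvalues (to 4 decimals) are -4.8625 (modulus 4.8625); -2.4217 (modulus 2.4217); 6.2842 (modulus 6.2842). The spectral radius is the largest modulus: r(A) ≈ 6.2842. (Cross-check: r(A) ≤ ||A||_2 ≈ 8.6787; equality holds whenever A is normal, though it can also hold for some non-normal A.)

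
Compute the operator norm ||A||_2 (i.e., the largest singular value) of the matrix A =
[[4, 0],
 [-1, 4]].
||A||_2 = sqrt((33 + sqrt(65))/2) ≈ 4.5311 (= sqrt(largest eigenvalue of A^T A))

||A||_2 = sigma_max(A) = sqrt(lambda_max(A^T A)). Form the symmetric matrix M = A^T A =
[[17, -4],
 [-4, 16]].
Its characteristic polynomial (trace, determinant of M give the coefficients) is
  p(λ) = det(λ I - M) = λ^2 - 33λ + 256.
For λ^2 - 33λ + 256 the discriminant is 65. It is nonnegative but not a perfect square, so the roots are real and irrational: λ = (33 ± sqrt(65))/2 ≈ 20.5311, 12.4689.
So the eigenvalues of A^T A are ≈ 12.4689, 20.5311 (all ≥ 0, as they must be for A^T A). The largest is λ_max = (33 + sqrt(65))/2 ≈ 20.5311, hence ||A||_2 = sqrt(λ_max) = sqrt((33 + sqrt(65))/2) ≈ 4.5311.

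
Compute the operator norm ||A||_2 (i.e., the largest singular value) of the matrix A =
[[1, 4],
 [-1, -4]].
||A||_2 = sqrt(34) ≈ 5.831 (= sqrt(largest eigenvalue of A^T A))

||A||_2 = sigma_max(A) = sqrt(lambda_max(A^T A)). Form the symmetric matrix M = A^T A =
[[2, 8],
 [8, 32]].
Its characteristic polynomial (trace, determinant of M give the coefficients) is
  p(λ) = det(λ I - M) = λ^2 - 34λ.
For λ^2 - 34λ the discriminant is 1156. It is a perfect square (34^2), so the roots are rational: λ = (34 ± 34)/2 = 34, 0.
So the eigenvalues of A^T A are ≈ 0, 34 (all ≥ 0, as they must be for A^T A). The largest is λ_max = 34, hence ||A||_2 = sqrt(λ_max) = sqrt(34) ≈ 5.831.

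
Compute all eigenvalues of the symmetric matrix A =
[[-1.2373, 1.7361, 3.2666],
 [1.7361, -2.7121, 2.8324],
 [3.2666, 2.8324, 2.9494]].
sigma(A) ≈ {-4, -3, 6}

A is real symmetric, so its spectrum consists of real eigenvalues. Expanding the characteristic polynomial of the displayed matrix gives
  det(λ I - A) = p(λ) = λ^3 + (1)λ^2 + (-30)λ + (-72).
Solving p(λ) = 0 yields eigenvalues ≈ -4, -3, 6. (A is shown rounded to 4 decimals, so these recover the underlying integer eigenvalues to within that precision.)
Verification: the trace of A = -1 equals the sum of eigenvalues -1, and det(A) ≈ 71.9997 matches the eigenvalue product 72.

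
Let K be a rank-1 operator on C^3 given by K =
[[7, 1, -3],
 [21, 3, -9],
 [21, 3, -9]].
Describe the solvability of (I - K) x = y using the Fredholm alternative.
(I - K) is singular (det(I - K) = 0, i.e. 1 ∈ sigma(K)). (I - K) x = y is solvable iff y ⊥ ker((I - K)^*) = span{(7, 1, -3)}, i.e. iff 7y_1 + y_2 - 3y_3 = 0. When solvable, the solutions are x = y + c·(1, 3, 3), c arbitrary (ker(I - K) = span{(1, 3, 3)}, dimension 1).

K has rank 1, so it is an outer product K = u v^T: every row of K is a multiple of one row vector. Reading off the entries, u = (1, 3, 3) and v = (7, 1, -3) (row i of K equals u_i·v^T). A rank-one matrix u v^T satisfies K u = u (v·u) and kills the (2)-dimensional subspace v^⊥, so its characteristic polynomial is lambda^2 (lambda - v·u) with v·u = tr K = 1. Hence the eigenvalues of I - K are 1 (multiplicity 2) and 1 - (1) = 0, so det(I - K) = 0. (Direct check: I - K =
[[-6, -1, 3],
 [-21, -2, 9],
 [-21, -3, 10]]
has determinant 0.) So 1 is an eigenvalue of K and (I - K) is not invertible. The finite-dimensional Fredholm alternative says: either (I - K) is invertible, or ker(I - K) ≠ {0} and then range(I - K) = ker((I - K)^*)^⊥, with dim ker(I - K) = dim ker((I - K)^*). We are in the second case, so we need both kernels. Kernel of I - K: (I - K) u = u - u (v·u) = u - u = 0, so ker(I - K) = span{u} = span{(1, 3, 3)} (it is exactly 1-dimensional because rank(I - K) = 2). Kernel of the adjoint: K is real, so (I - K)^* = I - K^T = I - v u^T, and (I - v u^T) v = v - v (u·v) = 0; hence ker((I - K)^*) = span{v} = span{(7, 1, -3)}. Therefore (I - K) x = y is solvable iff <y, v> = 0, i.e. iff 7y_1 + y_2 - 3y_3 = 0. When this holds, K y = u (v·y) = 0, so (I - K) y = y and x = y is a particular solution; the full solution set is the line x = y + c·u = y + c·(1, 3, 3), c ∈ C.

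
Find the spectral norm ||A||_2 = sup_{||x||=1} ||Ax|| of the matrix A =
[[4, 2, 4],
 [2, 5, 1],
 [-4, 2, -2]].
||A||_2 ≈ 7.8614 (= sqrt(largest eigenvalue of A^T A))

||A||_2 = sigma_max(A) = sqrt(lambda_max(A^T A)). Form the symmetric matrix M = A^T A =
[[36, 10, 26],
 [10, 33, 9],
 [26, 9, 21]].
Its characteristic polynomial (trace, sum of principal 2x2 minors, determinant of M give the coefficients) is
  p(λ) = det(λ I - M) = λ^3 - 90λ^2 + 1780λ - 2304.
No integer candidate from the rational root theorem (±divisors of 2304) is a root, so the roots are irrational. The cubic discriminant is Δ = 2887055168 > 0, so there are three distinct real roots. p(1) = -613 and p(2) = 904 have opposite signs, so a root lies in (1, 2); Newton's method refines it to λ ≈ 1.3907. p(26) = 712 and p(27) = -171 have opposite signs, so a root lies in (26, 27); Newton's method refines it to λ ≈ 26.8081. p(61) = -1633 and p(62) = 424 have opposite signs, so a root lies in (61, 62); Newton's method refines it to λ ≈ 61.8012. Check (Vieta): the three roots sum to 90, matching tr M = 90.
So the eigenvalues of A^T A are ≈ 1.3907, 26.8081, 61.8012 (all ≥ 0, as they must be for A^T A). The largest is λ_max ≈ 61.8012, hence ||A||_2 = sqrt(λ_max) ≈ 7.8614.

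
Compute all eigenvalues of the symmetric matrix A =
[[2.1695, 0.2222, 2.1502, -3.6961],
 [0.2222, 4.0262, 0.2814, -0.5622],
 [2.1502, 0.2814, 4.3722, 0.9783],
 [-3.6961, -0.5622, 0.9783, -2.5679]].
sigma(A) ≈ {-5, 3, 4, 6}

A is real symmetric, so its spectrum consists of real eigenvalues. Expanding the characteristic polynomial of the displayed matrix gives
  det(λ I - A) = p(λ) = λ^4 + (-8)λ^3 + (-11)λ^2 + (197.9971)λ + (-359.9912).
Solving p(λ) = 0 yields eigenvalues ≈ -5, 3, 4, 6. (A is shown rounded to 4 decimals, so these recover the underlying integer eigenvalues to within that precision.)
Verification: the trace of A = 8 equals the sum of eigenvalues 8, and det(A) ≈ -359.9912 matches the eigenvalue product -360.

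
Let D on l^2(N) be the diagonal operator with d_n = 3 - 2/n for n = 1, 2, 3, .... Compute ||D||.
||D|| = 3

For a diagonal operator on l^2 with entries d_n, ||D|| = sup_n |d_n|. Here d_1 = 1, d_2 = 2, ..., and d_n = 3 - 2/n increases monotonically toward 3. All terms lie in [1, 3), so |d_n| = d_n and the supremum is the limit 3, which is not attained by any individual d_n. Hence ||D|| = 3.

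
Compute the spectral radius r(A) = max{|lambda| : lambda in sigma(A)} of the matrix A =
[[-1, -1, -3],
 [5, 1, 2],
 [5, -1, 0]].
r(A) ≈ 4.6571

The eigenvalues of A are the roots of its characteristic polynomial. With M = A (coefficients from the trace, the sum of principal 2x2 minors, and det A):
  p(λ) = det(λ I - M) = λ^3 + 21λ - 18.
No integer candidate from the rational root theorem (±divisors of 18) is a root, so the roots are irrational. The cubic discriminant is Δ = -45792 < 0, so there is one real root and a complex-conjugate pair. p(0) = -18 and p(1) = 4 have opposite signs, so a root lies in (0, 1); Newton's method refines it to λ ≈ 0.8299. Dividing out (λ - (0.8299)) leaves approximately λ^2 + 0.8299λ + 21.6888. For λ^2 + 0.8299λ + 21.6888 the discriminant is -86.0663. It is negative, so the remaining roots are the complex-conjugate pair λ ≈ -0.415 ± 4.6386i. Their product equals the constant term, so |λ|^2 ≈ 21.6888 and |λ| ≈ 4.6571.
Thus the eigenvalues (to 4 decimals) are 0.8299 (modulus 0.8299); -0.415 ± 4.6386i (modulus 4.6571). The spectral radius is the largest modulus: r(A) ≈ 4.6571. (Cross-check: r(A) ≤ ||A||_2 ≈ 7.4254; equality holds whenever A is normal, though it can also hold for some non-normal A.)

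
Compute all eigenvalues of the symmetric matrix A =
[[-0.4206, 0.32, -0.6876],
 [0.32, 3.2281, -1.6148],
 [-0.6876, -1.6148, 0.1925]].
sigma(A) ≈ {-1, 0, 4}

A is real symmetric, so its spectrum consists of real eigenvalues. Expanding the characteristic polynomial of the displayed matrix gives
  det(λ I - A) = p(λ) = λ^3 + (-3)λ^2 + (-4)λ + (0).
Solving p(λ) = 0 yields eigenvalues ≈ -1, 0, 4. (A is shown rounded to 4 decimals, so these recover the underlying integer eigenvalues to within that precision.)
Verification: the trace of A = 3 equals the sum of eigenvalues 3, and det(A) ≈ 0.0001 matches the eigenvalue product 0.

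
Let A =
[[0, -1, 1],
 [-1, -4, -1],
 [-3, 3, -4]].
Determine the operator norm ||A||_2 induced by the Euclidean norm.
||A||_2 ≈ 6.088 (= sqrt(largest eigenvalue of A^T A))

||A||_2 = sigma_max(A) = sqrt(lambda_max(A^T A)). Form the symmetric matrix M = A^T A =
[[10, -5, 13],
 [-5, 26, -9],
 [13, -9, 18]].
Its characteristic polynomial (trace, sum of principal 2x2 minors, determinant of M give the coefficients) is
  p(λ) = det(λ I - M) = λ^3 - 54λ^2 + 633λ - 196.
No integer candidate from the rational root theorem (±divisors of 196) is a root, so the roots are irrational. The cubic discriminant is Δ = 149969664 > 0, so there are three distinct real roots. p(0) = -196 and p(1) = 384 have opposite signs, so a root lies in (0, 1); Newton's method refines it to λ ≈ 0.3182. p(16) = 204 and p(17) = -128 have opposite signs, so a root lies in (16, 17); Newton's method refines it to λ ≈ 16.6176. p(37) = -48 and p(38) = 754 have opposite signs, so a root lies in (37, 38); Newton's method refines it to λ ≈ 37.0642. Check (Vieta): the three roots sum to 54, matching tr M = 54.
So the eigenvalues of A^T A are ≈ 0.3182, 16.6176, 37.0642 (all ≥ 0, as they must be for A^T A). The largest is λ_max ≈ 37.0642, hence ||A||_2 = sqrt(λ_max) ≈ 6.088.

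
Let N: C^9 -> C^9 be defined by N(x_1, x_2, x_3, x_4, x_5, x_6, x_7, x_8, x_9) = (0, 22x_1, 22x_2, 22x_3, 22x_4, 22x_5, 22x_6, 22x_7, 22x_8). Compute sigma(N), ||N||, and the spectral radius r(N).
sigma(N) = {0}; ||N|| = 22; r(N) = 0. (N is nilpotent with N^9 = 0.)

On C^9, N is a strictly lower-triangular matrix with 22 on the subdiagonal and zeros elsewhere, so its characteristic polynomial is lambda^9 and every eigenvalue is 0: sigma(N) = {0}. For the operator norm, N e_i = 22e_{i+1} for i = 1, ..., 8 and N e_9 = 0, so the singular values of N are 22 (with multiplicity 8) and 0; hence ||N|| = 22. The spectral radius r(N) = max|lambda| = 0. Note ||N|| > r(N) — characteristic of non-normal nilpotent operators. Indeed N^9 = 0.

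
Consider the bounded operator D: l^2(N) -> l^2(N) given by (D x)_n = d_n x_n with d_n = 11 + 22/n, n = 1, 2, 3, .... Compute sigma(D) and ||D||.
sigma(D) = {11 + 22/n : n ≥ 1} ∪ {11}; ||D|| = 33

A bounded diagonal operator on l^2 with diagonal entries d_n has spectrum equal to the closure of {d_n : n ≥ 1}: every d_n is an eigenvalue (with eigenvector e_n), so {d_n} ⊂ sigma(D); the spectrum is closed, so its closure is too; and for lambda not in the closure, (D - lambda I) has bounded inverse (the diagonal entries 1/(d_n - lambda) are bounded). For our sequence d_n = 11 + 22/n, n = 1, 2, 3, ...:
  - {d_n} = {11 + 22/n : n ≥ 1}; the only limit point is 11
  - closure = {11 + 22/n : n ≥ 1} ∪ {11}
For the norm: a diagonal operator has ||D|| = sup_n |d_n|. Here d_n = 11 + 22/n is positive and decreasing, so sup_n |d_n| = d_1 = 11 + 22 = 33. So ||D|| = 33.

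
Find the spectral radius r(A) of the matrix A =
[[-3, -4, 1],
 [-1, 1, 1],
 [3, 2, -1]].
r(A) ≈ 5.1101

The eigenvalues of A are the roots of its characteristic polynomial. With M = A (coefficients from the trace, the sum of principal 2x2 minors, and det A):
  p(λ) = det(λ I - M) = λ^3 + 3λ^2 - 10λ + 4.
No integer candidate from the rational root theorem (±divisors of 4) is a root, so the roots are irrational. The cubic discriminant is Δ = 1876 > 0, so there are three distinct real roots. p(-6) = -44 and p(-5) = 4 have opposite signs, so a root lies in (-6, -5); Newton's method refines it to λ ≈ -5.1101. p(0) = 4 and p(1) = -2 have opposite signs, so a root lies in (0, 1); Newton's method refines it to λ ≈ 0.4803. p(1) = -2 and p(2) = 4 have opposite signs, so a root lies in (1, 2); Newton's method refines it to λ ≈ 1.6298. Check (Vieta): the three roots sum to -3, matching tr M = -3.
Thus the eigenvalues (to 4 decimals) are -5.1101 (modulus 5.1101); 0.4803 (modulus 0.4803); 1.6298 (modulus 1.6298). The spectral radius is the largest modulus: r(A) ≈ 5.1101. (Cross-check: r(A) ≤ ||A||_2 ≈ 6.2459; equality holds whenever A is normal, though it can also hold for some non-normal A.)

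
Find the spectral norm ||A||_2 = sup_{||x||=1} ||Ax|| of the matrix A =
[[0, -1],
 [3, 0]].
||A||_2 = 3 (= sqrt(largest eigenvalue of A^T A))

||A||_2 = sigma_max(A) = sqrt(lambda_max(A^T A)). Form the symmetric matrix M = A^T A =
[[9, 0],
 [0, 1]].
Its characteristic polynomial (trace, determinant of M give the coefficients) is
  p(λ) = det(λ I - M) = λ^2 - 10λ + 9.
For λ^2 - 10λ + 9 the discriminant is 64. It is a perfect square (8^2), so the roots are rational: λ = (10 ± 8)/2 = 9, 1.
So the eigenvalues of A^T A are ≈ 1, 9 (all ≥ 0, as they must be for A^T A). The largest is λ_max = 9, hence ||A||_2 = sqrt(λ_max) = 3.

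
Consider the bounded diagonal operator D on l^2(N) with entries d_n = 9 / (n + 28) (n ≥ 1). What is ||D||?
||D|| = 9/29 (attained at n = 1)

For D diagonal, ||D|| = sup_n |d_n| = sup_n 9/(n + 28). This is positive and strictly decreasing in n, so the supremum is attained at n = 1: d_1 = 9/(1 + 28) = 9/29. Hence ||D|| = 9/29.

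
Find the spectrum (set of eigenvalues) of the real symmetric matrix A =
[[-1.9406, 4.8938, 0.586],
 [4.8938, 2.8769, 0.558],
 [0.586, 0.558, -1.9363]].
sigma(A) ≈ {-5, -2, 6}

A is real symmetric, so its spectrum consists of real eigenvalues. Expanding the characteristic polynomial of the displayed matrix gives
  det(λ I - A) = p(λ) = λ^3 + (1)λ^2 + (-32)λ + (-60).
Solving p(λ) = 0 yields eigenvalues ≈ -5, -2, 6. (A is shown rounded to 4 decimals, so these recover the underlying integer eigenvalues to within that precision.)
Verification: the trace of A = -1 equals the sum of eigenvalues -1, and det(A) ≈ 59.9999 matches the eigenvalue product 60.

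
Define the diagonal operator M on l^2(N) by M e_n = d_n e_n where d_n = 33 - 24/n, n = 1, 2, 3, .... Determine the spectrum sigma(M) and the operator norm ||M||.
sigma(M) = {33 - 24/n : n ≥ 1} ∪ {33}; ||M|| = 33

A bounded diagonal operator on l^2 with diagonal entries d_n has spectrum equal to the closure of {d_n : n ≥ 1}: every d_n is an eigenvalue (with eigenvector e_n), so {d_n} ⊂ sigma(M); the spectrum is closed, so its closure is too; and for lambda not in the closure, (M - lambda I) has bounded inverse (the diagonal entries 1/(d_n - lambda) are bounded). For our sequence d_n = 33 - 24/n, n = 1, 2, 3, ...:
  - {d_n} = {33 - 24/n : n ≥ 1}; the only limit point is 33
  - closure = {33 - 24/n : n ≥ 1} ∪ {33}
For the norm: a diagonal operator has ||M|| = sup_n |d_n|. Here d_n = 33 - 24/n increases monotonically from d_1 = 9 toward 33, with all terms in [9, 33); so sup_n |d_n| = 33 (the supremum is the limit, not attained). So ||M|| = 33.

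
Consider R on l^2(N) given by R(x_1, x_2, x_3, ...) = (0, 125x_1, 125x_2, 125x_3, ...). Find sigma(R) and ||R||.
sigma(R) = closed disk {z in C : |z| ≤ 125}; ||R|| = 125

Note R = 125·U where U is the unit right shift (U x)_k = x_{k-1} (with x_0 := 0); so ||R|| = 125||U|| and sigma(R) = 125·sigma(U). ||R x||^2 = sum_{k≥1} |125x_k|^2 = 15625||x||^2, so ||R|| = 125 and sigma(R) ⊂ {|z| ≤ 125}. For any |lambda| < 125, the equation (R - lambda I) x = 0 forces x_1 = 0, then 125x_k = lambda x_{k+1} ⇒ x = 0, so R has no eigenvalues. But (R - lambda I) is not surjective for |lambda| < 125: solving (R - lambda I) x = e_1 would require x_n proportional to (lambda/125)^(-n), which is not in l^2. So every |lambda| < 125 lies in the residual spectrum. The boundary |lambda| = 125 is in the approximate point spectrum (the spectrum is closed). Hence sigma(R) is the closed disk of radius 125.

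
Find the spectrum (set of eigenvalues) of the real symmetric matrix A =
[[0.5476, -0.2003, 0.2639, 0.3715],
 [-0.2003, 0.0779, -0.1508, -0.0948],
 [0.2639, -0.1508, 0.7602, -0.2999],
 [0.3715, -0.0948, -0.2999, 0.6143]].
sigma(A) ≈ {0, 1} (0 with multiplicity 2, 1 with multiplicity 2)

A is real symmetric, so its spectrum consists of real eigenvalues. Expanding the characteristic polynomial of the displayed matrix gives
  det(λ I - A) = p(λ) = λ^4 + (-2)λ^3 + (1)λ^2 + (0)λ + (0).
Solving p(λ) = 0 yields eigenvalues ≈ 0, 0, 1, 1. (A is shown rounded to 4 decimals, so these recover the underlying integer eigenvalues to within that precision.)
Verification: the trace of A = 2 equals the sum of eigenvalues 2, and det(A) ≈ 0.0000 matches the eigenvalue product 0.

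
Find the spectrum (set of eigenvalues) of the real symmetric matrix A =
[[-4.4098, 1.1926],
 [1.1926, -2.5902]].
sigma(A) ≈ {-5, -2}

A is real symmetric, so its spectrum consists of real eigenvalues. Expanding the characteristic polynomial of the displayed matrix gives
  det(λ I - A) = p(λ) = λ^2 + (7)λ + (10).
Solving p(λ) = 0 yields eigenvalues ≈ -5, -2. (A is shown rounded to 4 decimals, so these recover the underlying integer eigenvalues to within that precision.)
Verification: the trace of A = -7 equals the sum of eigenvalues -7, and det(A) ≈ 10.0000 matches the eigenvalue product 10.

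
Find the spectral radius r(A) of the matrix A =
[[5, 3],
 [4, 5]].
r(A) = (10 + sqrt(48))/2 ≈ 8.4641

The eigenvalues of A are the roots of its characteristic polynomial. With M = A (coefficients from the trace and determinant):
  p(λ) = det(λ I - M) = λ^2 - 10λ + 13.
For λ^2 - 10λ + 13 the discriminant is 48. It is nonnegative but not a perfect square, so the roots are real and irrational: λ = (10 ± sqrt(48))/2 ≈ 8.4641, 1.5359.
Thus the eigenvalues (to 4 decimals) are 8.4641 (modulus 8.4641); 1.5359 (modulus 1.5359). The spectral radius is the largest modulus: r(A) = (10 + sqrt(48))/2 ≈ 8.4641. (Cross-check: r(A) ≤ ||A||_2 ≈ 8.5249; equality holds whenever A is normal, though it can also hold for some non-normal A.)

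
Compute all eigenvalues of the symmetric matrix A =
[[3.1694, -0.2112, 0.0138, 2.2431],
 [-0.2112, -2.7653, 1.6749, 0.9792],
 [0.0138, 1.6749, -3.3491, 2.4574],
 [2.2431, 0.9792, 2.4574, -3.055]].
sigma(A) ≈ {-6, -4, 0, 4}

A is real symmetric, so its spectrum consists of real eigenvalues. Expanding the characteristic polynomial of the displayed matrix gives
  det(λ I - A) = p(λ) = λ^4 + (6)λ^3 + (-16)λ^2 + (-96)λ + (-0.0021).
Solving p(λ) = 0 yields eigenvalues ≈ -6, -4, 0, 4. (A is shown rounded to 4 decimals, so these recover the underlying integer eigenvalues to within that precision.)
Verification: the trace of A = -6 equals the sum of eigenvalues -6, and det(A) ≈ -0.0021 matches the eigenvalue product 0.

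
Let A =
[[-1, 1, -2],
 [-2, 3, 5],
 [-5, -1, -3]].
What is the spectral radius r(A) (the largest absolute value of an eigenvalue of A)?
r(A) ≈ 5.3609

The eigenvalues of A are the roots of its characteristic polynomial. With M = A (coefficients from the trace, the sum of principal 2x2 minors, and det A):
  p(λ) = det(λ I - M) = λ^3 + λ^2 - 12λ + 61.
No integer candidate from the rational root theorem (±divisors of 61) is a root, so the roots are irrational. The cubic discriminant is Δ = -106831 < 0, so there is one real root and a complex-conjugate pair. p(-6) = -47 and p(-5) = 21 have opposite signs, so a root lies in (-6, -5); Newton's method refines it to λ ≈ -5.3609. Dividing out (λ - (-5.3609)) leaves approximately λ^2 - 4.3609λ + 11.3786. For λ^2 - 4.3609λ + 11.3786 the discriminant is -26.4968. It is negative, so the remaining roots are the complex-conjugate pair λ ≈ 2.1805 ± 2.5738i. Their product equals the constant term, so |λ|^2 ≈ 11.3786 and |λ| ≈ 3.3732.
Thus the eigenvalues (to 4 decimals) are -5.3609 (modulus 5.3609); 2.1805 ± 2.5738i (modulus 3.3732). The spectral radius is the largest modulus: r(A) ≈ 5.3609. (Cross-check: r(A) ≤ ||A||_2 ≈ 6.8736; equality holds whenever A is normal, though it can also hold for some non-normal A.)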